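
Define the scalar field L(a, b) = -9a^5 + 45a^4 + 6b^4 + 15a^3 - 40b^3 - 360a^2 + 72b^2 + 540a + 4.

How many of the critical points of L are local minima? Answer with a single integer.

4

L separates as a function of a plus a function of b, so ∇L=0 decouples.
∂L/∂a = -45(a - 3)(a - 2)(a - 1)(a + 2) = 0 at a ∈ {-2, 1, 2, 3}; ∂L/∂b = 24b(b - 3)(b - 2) = 0 at b ∈ {0, 2, 3}.
The Hessian is diagonal: diag(L_aa, L_bb). Second derivatives: L_aa(-2)=2700, L_aa(1)=-270, L_aa(2)=180, L_aa(3)=-450; L_bb(0)=144, L_bb(2)=-48, L_bb(3)=72.
Local minima occur where both diagonal entries positive: (-2, 0), (-2, 3), (2, 0), (2, 3). Count: 4.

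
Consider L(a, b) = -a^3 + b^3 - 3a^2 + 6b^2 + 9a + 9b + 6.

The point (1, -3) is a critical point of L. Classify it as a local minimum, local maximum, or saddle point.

The mixed partial ∂²L/∂a∂b is 0, so the Hessian at any point is diag(L_aa, L_bb) = diag(-6(a + 1), 6(b + 2)).
At (1, -3): H = diag(-12, -6).
Both eigenvalues are negative, so H is negative definite: a local maximum.

local maximum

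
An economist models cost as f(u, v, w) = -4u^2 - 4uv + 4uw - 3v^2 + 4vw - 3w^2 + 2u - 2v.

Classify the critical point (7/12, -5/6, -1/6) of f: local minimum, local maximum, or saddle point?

local maximum

The Hessian is constant: H = [[-8, -4, 4], [-4, -6, 4], [4, 4, -6]].
Leading principal minors: Δ₁ = -8, Δ₂ = 32, Δ₃ = -96.
The minors alternate sign starting negative (−, +, −), so H is negative definite: a local maximum.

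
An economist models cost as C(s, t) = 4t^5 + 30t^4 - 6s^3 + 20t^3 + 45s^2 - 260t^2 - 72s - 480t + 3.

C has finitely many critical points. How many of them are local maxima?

2

C separates as a function of s plus a function of t, so ∇C=0 decouples.
∂C/∂s = -18(s - 4)(s - 1) = 0 at s ∈ {1, 4}; ∂C/∂t = 20(t - 2)(t + 1)(t + 3)(t + 4) = 0 at t ∈ {-4, -3, -1, 2}.
The Hessian is diagonal: diag(C_ss, C_tt). Second derivatives: C_ss(1)=54, C_ss(4)=-54; C_tt(-4)=-360, C_tt(-3)=200, C_tt(-1)=-360, C_tt(2)=1800.
Local maxima occur where both diagonal entries negative: (4, -4), (4, -1). Count: 2.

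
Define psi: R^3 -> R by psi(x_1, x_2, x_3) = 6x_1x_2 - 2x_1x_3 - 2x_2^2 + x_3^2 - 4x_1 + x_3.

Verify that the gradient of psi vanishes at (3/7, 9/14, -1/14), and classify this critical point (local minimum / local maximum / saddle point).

∇psi = (6x_2 - 2x_3 - 4, 6x_1 - 4x_2, -2x_1 + 2x_3 + 1); substituting (3/7, 9/14, -1/14) gives ∇psi = (0, 0, 0), so (3/7, 9/14, -1/14) is indeed a critical point.
The Hessian is constant: H = [[0, 6, -2], [6, -4, 0], [-2, 0, 2]].
Leading principal minors: Δ₁ = 0, Δ₂ = -36, Δ₃ = -56.
The minors fit neither the all-positive nor the alternating-sign pattern, so H is indefinite: a saddle point.

saddle point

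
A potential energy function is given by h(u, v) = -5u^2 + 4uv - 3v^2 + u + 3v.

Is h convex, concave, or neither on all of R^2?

h is quadratic, so its Hessian is the constant matrix H = [[-10, 4], [4, -6]].
det(H) = 44, tr(H) = -16.
det(H) > 0 and tr(H) < 0, so H is negative definite everywhere: concave.

concave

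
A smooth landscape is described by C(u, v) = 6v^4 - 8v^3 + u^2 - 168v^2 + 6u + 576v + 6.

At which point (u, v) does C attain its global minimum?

(-3, -4)

C(u,v) separates as P(u) + Q(v) + 6, so its minimum is min P + min Q + 6.
P'(u) = 2u + 6 vanishes at u ∈ {-3}; Q'(v) = 24(v - 3)(v - 2)(v + 4) vanishes at v ∈ {-4, 2, 3}.
Local minima of P (where P''>0): P(-3)=-9. Local minima of Q: Q(-4)=-2944, Q(3)=486.
So the global minimum of C is P(-3) + Q(-4) + 6 = -9 − 2944 + 6 = -2947, attained at (-3, -4).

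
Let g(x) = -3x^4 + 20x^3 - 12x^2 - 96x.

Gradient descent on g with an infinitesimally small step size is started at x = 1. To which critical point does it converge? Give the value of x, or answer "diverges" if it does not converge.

2

g'(x) = -12(x - 4)(x - 2)(x + 1), so g'(1) = -72.
Gradient descent moves in the -g' direction, i.e. x is increasing.
The nearest critical point in that direction is x = 2, where g'' = 72 > 0 (a local minimum). The iterate converges there.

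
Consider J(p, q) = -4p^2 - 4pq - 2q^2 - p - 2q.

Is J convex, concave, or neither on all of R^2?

concave

J is quadratic, so its Hessian is the constant matrix H = [[-8, -4], [-4, -4]].
det(H) = 16, tr(H) = -12.
det(H) > 0 and tr(H) < 0, so H is negative definite everywhere: concave.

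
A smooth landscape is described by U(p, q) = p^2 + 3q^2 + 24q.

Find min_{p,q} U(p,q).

U(p,q) separates as A(p) + B(q), so its minimum is min A + min B.
A'(p) = 2p vanishes at p ∈ {0}; B'(q) = 6q + 24 vanishes at q ∈ {-4}.
Local minima of A (where A''>0): A(0)=0. Local minima of B: B(-4)=-48.
So the global minimum of U is A(0) + B(-4) = 0 − 48 = -48, attained at (0, -4).

-48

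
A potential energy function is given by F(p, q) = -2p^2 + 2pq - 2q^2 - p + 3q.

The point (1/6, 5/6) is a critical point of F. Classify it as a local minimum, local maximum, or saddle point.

The Hessian of F is constant: H = [[-4, 2], [2, -4]].
det(H) = (-4)·(-4) − 2² = 12.
det(H) > 0 and tr(H) = -8 < 0, so H is negative definite and the point is a local maximum.

local maximum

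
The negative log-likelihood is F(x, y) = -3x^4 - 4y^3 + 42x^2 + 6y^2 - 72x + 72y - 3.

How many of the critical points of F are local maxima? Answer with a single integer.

F separates as a function of x plus a function of y, so ∇F=0 decouples.
∂F/∂x = -12(x - 2)(x - 1)(x + 3) = 0 at x ∈ {-3, 1, 2}; ∂F/∂y = -12(y - 3)(y + 2) = 0 at y ∈ {-2, 3}.
The Hessian is diagonal: diag(F_xx, F_yy). Second derivatives: F_xx(-3)=-240, F_xx(1)=48, F_xx(2)=-60; F_yy(-2)=60, F_yy(3)=-60.
Local maxima occur where both diagonal entries negative: (-3, 3), (2, 3). Count: 2.

2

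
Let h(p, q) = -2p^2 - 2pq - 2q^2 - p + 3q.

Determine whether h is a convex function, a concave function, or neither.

concave

h is quadratic, so its Hessian is the constant matrix H = [[-4, -2], [-2, -4]].
det(H) = 12, tr(H) = -8.
det(H) > 0 and tr(H) < 0, so H is negative definite everywhere: concave.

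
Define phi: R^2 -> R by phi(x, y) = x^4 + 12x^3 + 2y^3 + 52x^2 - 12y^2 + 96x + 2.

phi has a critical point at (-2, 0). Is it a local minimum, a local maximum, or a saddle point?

The mixed partial ∂²phi/∂x∂y is 0, so the Hessian at any point is diag(phi_xx, phi_yy) = diag(4(3x^2 + 18x + 26), 12(y - 2)).
At (-2, 0): H = diag(8, -24).
The eigenvalues have opposite signs, so H is indefinite: a saddle point.

saddle point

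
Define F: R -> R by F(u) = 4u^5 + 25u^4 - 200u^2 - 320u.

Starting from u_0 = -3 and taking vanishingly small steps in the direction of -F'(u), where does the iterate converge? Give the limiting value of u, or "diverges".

F'(u) = 20(u - 2)(u + 1)(u + 2)(u + 4), so F'(-3) = -200.
Gradient descent moves in the -F' direction, i.e. u is increasing.
The nearest critical point in that direction is u = -2, where F'' = 160 > 0 (a local minimum). The iterate converges there.

-2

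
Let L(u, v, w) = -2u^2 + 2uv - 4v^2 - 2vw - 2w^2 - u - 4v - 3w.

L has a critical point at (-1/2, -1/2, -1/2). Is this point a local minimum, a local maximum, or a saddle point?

The Hessian is constant: H = [[-4, 2, 0], [2, -8, -2], [0, -2, -4]].
Leading principal minors: Δ₁ = -4, Δ₂ = 28, Δ₃ = -96.
The minors alternate sign starting negative (−, +, −), so H is negative definite: a local maximum.

local maximum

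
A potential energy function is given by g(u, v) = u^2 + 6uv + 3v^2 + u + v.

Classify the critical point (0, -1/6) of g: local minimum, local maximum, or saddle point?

The Hessian of g is constant: H = [[2, 6], [6, 6]].
det(H) = 2·6 − 6² = -24.
Since det(H) < 0, H is indefinite and the critical point is a saddle point.

saddle point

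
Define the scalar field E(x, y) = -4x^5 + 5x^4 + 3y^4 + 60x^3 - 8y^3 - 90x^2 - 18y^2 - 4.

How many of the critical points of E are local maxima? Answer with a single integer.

E separates as a function of x plus a function of y, so ∇E=0 decouples.
∂E/∂x = -20x(x - 3)(x - 1)(x + 3) = 0 at x ∈ {-3, 0, 1, 3}; ∂E/∂y = 12y(y - 3)(y + 1) = 0 at y ∈ {-1, 0, 3}.
The Hessian is diagonal: diag(E_xx, E_yy). Second derivatives: E_xx(-3)=1440, E_xx(0)=-180, E_xx(1)=160, E_xx(3)=-720; E_yy(-1)=48, E_yy(0)=-36, E_yy(3)=144.
Local maxima occur where both diagonal entries negative: (0, 0), (3, 0). Count: 2.

2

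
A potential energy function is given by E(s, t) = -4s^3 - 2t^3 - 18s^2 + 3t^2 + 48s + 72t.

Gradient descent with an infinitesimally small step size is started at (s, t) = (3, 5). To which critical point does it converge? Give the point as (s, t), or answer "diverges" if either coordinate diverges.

E is separable, so gradient descent decouples: s follows -∂E/∂s, t follows -∂E/∂t.
∂E/∂s = -12(s - 1)(s + 4); at s=3 this is -168, so s increases.
∂E/∂t = -6(t - 4)(t + 3); at t=5 this is -48, so t increases.
The s-coordinate has no critical point in that direction and runs off to infinity.

diverges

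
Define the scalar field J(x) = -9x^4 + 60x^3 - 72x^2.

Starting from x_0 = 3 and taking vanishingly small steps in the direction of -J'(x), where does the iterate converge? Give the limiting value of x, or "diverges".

1

J'(x) = -36x(x - 4)(x - 1), so J'(3) = 216.
Gradient descent moves in the -J' direction, i.e. x is decreasing.
The nearest critical point in that direction is x = 1, where J'' = 108 > 0 (a local minimum). The iterate converges there.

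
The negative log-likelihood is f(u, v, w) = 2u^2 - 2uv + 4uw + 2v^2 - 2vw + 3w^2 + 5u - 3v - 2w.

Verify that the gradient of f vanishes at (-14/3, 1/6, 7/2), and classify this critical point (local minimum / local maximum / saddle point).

∇f = (4u - 2v + 4w + 5, -2u + 4v - 2w - 3, 4u - 2v + 6w - 2); substituting (-14/3, 1/6, 7/2) gives ∇f = (0, 0, 0), so (-14/3, 1/6, 7/2) is indeed a critical point.
The Hessian is constant: H = [[4, -2, 4], [-2, 4, -2], [4, -2, 6]].
Leading principal minors: Δ₁ = 4, Δ₂ = 12, Δ₃ = 24.
All leading minors are positive, so H is positive definite: a local minimum.

local minimum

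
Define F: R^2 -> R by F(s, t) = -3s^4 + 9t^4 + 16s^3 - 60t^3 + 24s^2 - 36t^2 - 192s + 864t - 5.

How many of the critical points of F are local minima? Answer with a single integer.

2

F separates as a function of s plus a function of t, so ∇F=0 decouples.
∂F/∂s = -12(s - 4)(s - 2)(s + 2) = 0 at s ∈ {-2, 2, 4}; ∂F/∂t = 36(t - 4)(t - 3)(t + 2) = 0 at t ∈ {-2, 3, 4}.
The Hessian is diagonal: diag(F_ss, F_tt). Second derivatives: F_ss(-2)=-288, F_ss(2)=96, F_ss(4)=-144; F_tt(-2)=1080, F_tt(3)=-180, F_tt(4)=216.
Local minima occur where both diagonal entries positive: (2, -2), (2, 4). Count: 2.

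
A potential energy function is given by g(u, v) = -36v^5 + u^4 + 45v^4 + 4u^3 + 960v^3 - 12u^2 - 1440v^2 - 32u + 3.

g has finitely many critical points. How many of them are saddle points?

6

g separates as a function of u plus a function of v, so ∇g=0 decouples.
∂g/∂u = 4(u - 2)(u + 1)(u + 4) = 0 at u ∈ {-4, -1, 2}; ∂g/∂v = -180v(v - 4)(v - 1)(v + 4) = 0 at v ∈ {-4, 0, 1, 4}.
The Hessian is diagonal: diag(g_uu, g_vv). Second derivatives: g_uu(-4)=72, g_uu(-1)=-36, g_uu(2)=72; g_vv(-4)=28800, g_vv(0)=-2880, g_vv(1)=2700, g_vv(4)=-17280.
Saddle points occur where the two diagonal entries have opposite signs: (-4, 0), (-4, 4), (-1, -4), (-1, 1), (2, 0), (2, 4). Count: 6.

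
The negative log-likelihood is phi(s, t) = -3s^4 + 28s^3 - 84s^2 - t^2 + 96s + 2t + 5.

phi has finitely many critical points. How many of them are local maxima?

phi separates as a function of s plus a function of t, so ∇phi=0 decouples.
∂phi/∂s = -12(s - 4)(s - 2)(s - 1) = 0 at s ∈ {1, 2, 4}; ∂phi/∂t = -2(t - 1) = 0 at t ∈ {1}.
The Hessian is diagonal: diag(phi_ss, phi_tt). Second derivatives: phi_ss(1)=-36, phi_ss(2)=24, phi_ss(4)=-72; phi_tt(1)=-2.
Local maxima occur where both diagonal entries negative: (1, 1), (4, 1). Count: 2.

2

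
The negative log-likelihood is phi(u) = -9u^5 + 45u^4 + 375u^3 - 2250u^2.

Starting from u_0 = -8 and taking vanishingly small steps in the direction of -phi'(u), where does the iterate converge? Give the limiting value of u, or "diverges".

-5

phi'(u) = -45u(u - 5)(u - 4)(u + 5), so phi'(-8) = -168480.
Gradient descent moves in the -phi' direction, i.e. u is increasing.
The nearest critical point in that direction is u = -5, where phi'' = 20250 > 0 (a local minimum). The iterate converges there.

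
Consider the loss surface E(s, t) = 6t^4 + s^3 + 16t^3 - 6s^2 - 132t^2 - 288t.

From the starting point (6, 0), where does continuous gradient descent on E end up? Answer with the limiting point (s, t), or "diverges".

(4, 3)

E is separable, so gradient descent decouples: s follows -∂E/∂s, t follows -∂E/∂t.
∂E/∂s = 3s(s - 4); at s=6 this is 36, so s decreases.
∂E/∂t = 24(t - 3)(t + 1)(t + 4); at t=0 this is -288, so t increases.
s converges to its nearest critical value 4 (a local min of the s-part); t converges to 3. The iterate converges to (4, 3).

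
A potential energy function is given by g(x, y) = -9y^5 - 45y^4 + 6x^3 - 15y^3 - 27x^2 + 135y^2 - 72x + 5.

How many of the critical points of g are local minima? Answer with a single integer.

g separates as a function of x plus a function of y, so ∇g=0 decouples.
∂g/∂x = 18(x - 4)(x + 1) = 0 at x ∈ {-1, 4}; ∂g/∂y = -45y(y - 1)(y + 2)(y + 3) = 0 at y ∈ {-3, -2, 0, 1}.
The Hessian is diagonal: diag(g_xx, g_yy). Second derivatives: g_xx(-1)=-90, g_xx(4)=90; g_yy(-3)=540, g_yy(-2)=-270, g_yy(0)=270, g_yy(1)=-540.
Local minima occur where both diagonal entries positive: (4, -3), (4, 0). Count: 2.

2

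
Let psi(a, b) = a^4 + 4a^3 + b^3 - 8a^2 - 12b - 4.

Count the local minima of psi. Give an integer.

psi separates as a function of a plus a function of b, so ∇psi=0 decouples.
∂psi/∂a = 4a(a - 1)(a + 4) = 0 at a ∈ {-4, 0, 1}; ∂psi/∂b = 3(b - 2)(b + 2) = 0 at b ∈ {-2, 2}.
The Hessian is diagonal: diag(psi_aa, psi_bb). Second derivatives: psi_aa(-4)=80, psi_aa(0)=-16, psi_aa(1)=20; psi_bb(-2)=-12, psi_bb(2)=12.
Local minima occur where both diagonal entries positive: (-4, 2), (1, 2). Count: 2.

2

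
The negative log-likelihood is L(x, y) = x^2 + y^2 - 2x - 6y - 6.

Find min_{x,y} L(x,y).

L(x,y) separates as P(x) + Q(y) − 6, so its minimum is min P + min Q − 6.
P'(x) = 2x - 2 vanishes at x ∈ {1}; Q'(y) = 2y - 6 vanishes at y ∈ {3}.
Local minima of P (where P''>0): P(1)=-1. Local minima of Q: Q(3)=-9.
So the global minimum of L is P(1) + Q(3) − 6 = -1 − 9 − 6 = -16, attained at (1, 3).

-16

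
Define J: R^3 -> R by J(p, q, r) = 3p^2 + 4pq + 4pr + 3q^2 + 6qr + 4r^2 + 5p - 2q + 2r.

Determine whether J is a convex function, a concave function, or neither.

J is quadratic, so its Hessian is the constant matrix H = [[6, 4, 4], [4, 6, 6], [4, 6, 8]].
Leading principal minors: 6, 20, 40.
All positive ⇒ H ≻ 0 ⇒ convex.

convex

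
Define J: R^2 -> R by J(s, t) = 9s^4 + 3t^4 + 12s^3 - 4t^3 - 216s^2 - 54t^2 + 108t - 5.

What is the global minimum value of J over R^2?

-2384

J(s,t) separates as P(s) + Q(t) − 5, so its minimum is min P + min Q − 5.
P'(s) = 36s(s - 3)(s + 4) vanishes at s ∈ {-4, 0, 3}; Q'(t) = 12(t - 3)(t - 1)(t + 3) vanishes at t ∈ {-3, 1, 3}.
Local minima of P (where P''>0): P(-4)=-1920, P(3)=-891. Local minima of Q: Q(-3)=-459, Q(3)=-27.
So the global minimum of J is P(-4) + Q(-3) − 5 = -1920 − 459 − 5 = -2384, attained at (-4, -3).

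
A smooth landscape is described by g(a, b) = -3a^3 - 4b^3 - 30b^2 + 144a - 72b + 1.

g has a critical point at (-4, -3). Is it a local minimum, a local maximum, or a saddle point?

local minimum

The mixed partial ∂²g/∂a∂b is 0, so the Hessian at any point is diag(g_aa, g_bb) = diag(-18a, -12(2b + 5)).
At (-4, -3): H = diag(72, 12).
Both eigenvalues are positive, so H is positive definite: a local minimum.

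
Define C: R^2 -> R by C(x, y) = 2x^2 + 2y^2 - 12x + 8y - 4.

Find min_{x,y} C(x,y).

-30

C(x,y) separates as P(x) + Q(y) − 4, so its minimum is min P + min Q − 4.
P'(x) = 4x - 12 vanishes at x ∈ {3}; Q'(y) = 4y + 8 vanishes at y ∈ {-2}.
Local minima of P (where P''>0): P(3)=-18. Local minima of Q: Q(-2)=-8.
So the global minimum of C is P(3) + Q(-2) − 4 = -18 − 8 − 4 = -30, attained at (3, -2).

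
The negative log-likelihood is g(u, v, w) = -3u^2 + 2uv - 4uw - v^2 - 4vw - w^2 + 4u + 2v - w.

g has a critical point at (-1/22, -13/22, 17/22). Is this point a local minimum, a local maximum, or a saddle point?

saddle point

The Hessian is constant: H = [[-6, 2, -4], [2, -2, -4], [-4, -4, -2]].
Leading principal minors: Δ₁ = -6, Δ₂ = 8, Δ₃ = 176.
The minors fit neither the all-positive nor the alternating-sign pattern, so H is indefinite: a saddle point.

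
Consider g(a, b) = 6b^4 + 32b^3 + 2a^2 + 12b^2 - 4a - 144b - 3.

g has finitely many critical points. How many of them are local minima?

2

g separates as a function of a plus a function of b, so ∇g=0 decouples.
∂g/∂a = 4(a - 1) = 0 at a ∈ {1}; ∂g/∂b = 24(b - 1)(b + 2)(b + 3) = 0 at b ∈ {-3, -2, 1}.
The Hessian is diagonal: diag(g_aa, g_bb). Second derivatives: g_aa(1)=4; g_bb(-3)=96, g_bb(-2)=-72, g_bb(1)=288.
Local minima occur where both diagonal entries positive: (1, -3), (1, 1). Count: 2.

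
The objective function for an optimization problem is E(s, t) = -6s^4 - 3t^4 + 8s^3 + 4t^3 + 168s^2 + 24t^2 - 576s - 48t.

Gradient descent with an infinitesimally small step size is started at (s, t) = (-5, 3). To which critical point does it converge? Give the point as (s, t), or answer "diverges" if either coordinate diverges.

diverges

E is separable, so gradient descent decouples: s follows -∂E/∂s, t follows -∂E/∂t.
∂E/∂s = -24(s - 3)(s - 2)(s + 4); at s=-5 this is 1344, so s decreases.
∂E/∂t = -12(t - 2)(t - 1)(t + 2); at t=3 this is -120, so t increases.
The s-coordinate has no critical point in that direction and runs off to infinity.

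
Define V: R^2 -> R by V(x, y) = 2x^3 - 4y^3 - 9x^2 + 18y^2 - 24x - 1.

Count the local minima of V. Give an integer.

1

V separates as a function of x plus a function of y, so ∇V=0 decouples.
∂V/∂x = 6(x - 4)(x + 1) = 0 at x ∈ {-1, 4}; ∂V/∂y = -12y(y - 3) = 0 at y ∈ {0, 3}.
The Hessian is diagonal: diag(V_xx, V_yy). Second derivatives: V_xx(-1)=-30, V_xx(4)=30; V_yy(0)=36, V_yy(3)=-36.
Local minima occur where both diagonal entries positive: (4, 0). Count: 1.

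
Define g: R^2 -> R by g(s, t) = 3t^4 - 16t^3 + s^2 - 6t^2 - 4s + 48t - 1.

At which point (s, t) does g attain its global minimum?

(2, 4)

g(s,t) separates as P(s) + Q(t) − 1, so its minimum is min P + min Q − 1.
P'(s) = 2s - 4 vanishes at s ∈ {2}; Q'(t) = 12(t - 4)(t - 1)(t + 1) vanishes at t ∈ {-1, 1, 4}.
Local minima of P (where P''>0): P(2)=-4. Local minima of Q: Q(-1)=-35, Q(4)=-160.
So the global minimum of g is P(2) + Q(4) − 1 = -4 − 160 − 1 = -165, attained at (2, 4).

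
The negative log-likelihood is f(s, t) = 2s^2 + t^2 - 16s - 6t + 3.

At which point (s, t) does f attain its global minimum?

f(s,t) separates as P(s) + Q(t) + 3, so its minimum is min P + min Q + 3.
P'(s) = 4s - 16 vanishes at s ∈ {4}; Q'(t) = 2(t - 3) vanishes at t ∈ {3}.
Local minima of P (where P''>0): P(4)=-32. Local minima of Q: Q(3)=-9.
So the global minimum of f is P(4) + Q(3) + 3 = -32 − 9 + 3 = -38, attained at (4, 3).

(4, 3)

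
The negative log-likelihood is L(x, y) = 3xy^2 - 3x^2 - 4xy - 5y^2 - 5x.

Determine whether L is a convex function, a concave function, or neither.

neither

The term 3xy^2 is cubic, so the Hessian is not constant.
∂²L/∂y² = 6x - 10, which takes both signs as x varies (negative for sufficiently negative x). A diagonal entry of the Hessian changing sign means the Hessian is neither positive- nor negative-semidefinite on all of R^2.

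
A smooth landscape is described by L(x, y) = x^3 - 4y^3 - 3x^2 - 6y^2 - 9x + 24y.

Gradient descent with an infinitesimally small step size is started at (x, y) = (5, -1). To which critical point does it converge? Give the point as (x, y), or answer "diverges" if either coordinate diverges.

(3, -2)

L is separable, so gradient descent decouples: x follows -∂L/∂x, y follows -∂L/∂y.
∂L/∂x = 3(x - 3)(x + 1); at x=5 this is 36, so x decreases.
∂L/∂y = -12(y - 1)(y + 2); at y=-1 this is 24, so y decreases.
x converges to its nearest critical value 3 (a local min of the x-part); y converges to -2. The iterate converges to (3, -2).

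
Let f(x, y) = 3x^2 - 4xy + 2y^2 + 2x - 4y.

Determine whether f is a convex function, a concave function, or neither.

convex

f is quadratic, so its Hessian is the constant matrix H = [[6, -4], [-4, 4]].
det(H) = 8, tr(H) = 10.
det(H) > 0 and tr(H) > 0, so H is positive definite everywhere: convex.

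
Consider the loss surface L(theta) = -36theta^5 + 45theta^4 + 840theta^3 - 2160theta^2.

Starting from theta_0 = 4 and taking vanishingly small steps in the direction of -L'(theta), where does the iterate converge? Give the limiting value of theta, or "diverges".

diverges

L'(theta) = -180theta(theta - 3)(theta - 2)(theta + 4), so L'(4) = -11520.
Gradient descent moves in the -L' direction, i.e. theta is increasing.
There is no critical point above theta=4, and L' keeps the same sign, so the iterate runs off to +∞.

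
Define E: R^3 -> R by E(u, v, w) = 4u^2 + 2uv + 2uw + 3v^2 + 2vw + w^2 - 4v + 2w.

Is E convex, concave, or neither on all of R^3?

E is quadratic, so its Hessian is the constant matrix H = [[8, 2, 2], [2, 6, 2], [2, 2, 2]].
Leading principal minors: 8, 44, 48.
All positive ⇒ H ≻ 0 ⇒ convex.

convex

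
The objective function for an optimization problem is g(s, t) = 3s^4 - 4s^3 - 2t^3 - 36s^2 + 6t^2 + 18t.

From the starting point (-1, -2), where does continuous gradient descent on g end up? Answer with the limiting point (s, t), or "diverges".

(-2, -1)

g is separable, so gradient descent decouples: s follows -∂g/∂s, t follows -∂g/∂t.
∂g/∂s = 12s(s - 3)(s + 2); at s=-1 this is 48, so s decreases.
∂g/∂t = -6(t - 3)(t + 1); at t=-2 this is -30, so t increases.
s converges to its nearest critical value -2 (a local min of the s-part); t converges to -1. The iterate converges to (-2, -1).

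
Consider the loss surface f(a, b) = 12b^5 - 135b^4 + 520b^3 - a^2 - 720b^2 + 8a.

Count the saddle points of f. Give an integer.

f separates as a function of a plus a function of b, so ∇f=0 decouples.
∂f/∂a = -2(a - 4) = 0 at a ∈ {4}; ∂f/∂b = 60b(b - 4)(b - 3)(b - 2) = 0 at b ∈ {0, 2, 3, 4}.
The Hessian is diagonal: diag(f_aa, f_bb). Second derivatives: f_aa(4)=-2; f_bb(0)=-1440, f_bb(2)=240, f_bb(3)=-180, f_bb(4)=480.
Saddle points occur where the two diagonal entries have opposite signs: (4, 2), (4, 4). Count: 2.

2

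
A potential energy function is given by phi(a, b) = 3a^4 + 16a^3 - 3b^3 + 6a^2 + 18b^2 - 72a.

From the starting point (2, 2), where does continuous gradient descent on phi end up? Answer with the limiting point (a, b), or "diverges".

(1, 0)

phi is separable, so gradient descent decouples: a follows -∂phi/∂a, b follows -∂phi/∂b.
∂phi/∂a = 12(a - 1)(a + 2)(a + 3); at a=2 this is 240, so a decreases.
∂phi/∂b = -9b(b - 4); at b=2 this is 36, so b decreases.
a converges to its nearest critical value 1 (a local min of the a-part); b converges to 0. The iterate converges to (1, 0).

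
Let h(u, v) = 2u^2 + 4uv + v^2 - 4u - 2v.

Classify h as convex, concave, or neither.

h is quadratic, so its Hessian is the constant matrix H = [[4, 4], [4, 2]].
det(H) = -8, tr(H) = 6.
det(H) < 0, so H is indefinite: neither convex nor concave.

neither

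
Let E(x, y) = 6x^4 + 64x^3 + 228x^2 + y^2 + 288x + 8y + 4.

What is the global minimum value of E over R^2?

E(x,y) separates as P(x) + Q(y) + 4, so its minimum is min P + min Q + 4.
P'(x) = 24(x + 1)(x + 3)(x + 4) vanishes at x ∈ {-4, -3, -1}; Q'(y) = 2y + 8 vanishes at y ∈ {-4}.
Local minima of P (where P''>0): P(-4)=-64, P(-1)=-118. Local minima of Q: Q(-4)=-16.
So the global minimum of E is P(-1) + Q(-4) + 4 = -118 − 16 + 4 = -130, attained at (-1, -4).

-130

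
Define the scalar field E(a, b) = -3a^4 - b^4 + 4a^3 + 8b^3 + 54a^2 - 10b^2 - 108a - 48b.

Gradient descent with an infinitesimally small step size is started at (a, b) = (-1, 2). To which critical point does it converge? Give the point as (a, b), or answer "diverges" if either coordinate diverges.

E is separable, so gradient descent decouples: a follows -∂E/∂a, b follows -∂E/∂b.
∂E/∂a = -12(a - 3)(a - 1)(a + 3); at a=-1 this is -192, so a increases.
∂E/∂b = -4(b - 4)(b - 3)(b + 1); at b=2 this is -24, so b increases.
a converges to its nearest critical value 1 (a local min of the a-part); b converges to 3. The iterate converges to (1, 3).

(1, 3)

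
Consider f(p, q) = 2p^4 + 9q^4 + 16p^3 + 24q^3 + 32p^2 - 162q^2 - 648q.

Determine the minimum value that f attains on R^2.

f(p,q) separates as A(p) + B(q), so its minimum is min A + min B.
A'(p) = 8p(p + 2)(p + 4) vanishes at p ∈ {-4, -2, 0}; B'(q) = 36(q - 3)(q + 2)(q + 3) vanishes at q ∈ {-3, -2, 3}.
Local minima of A (where A''>0): A(-4)=0, A(0)=0. Local minima of B: B(-3)=567, B(3)=-2025.
So the global minimum of f is A(-4) + B(3) = 0 − 2025 = -2025, attained at (-4, 3).

-2025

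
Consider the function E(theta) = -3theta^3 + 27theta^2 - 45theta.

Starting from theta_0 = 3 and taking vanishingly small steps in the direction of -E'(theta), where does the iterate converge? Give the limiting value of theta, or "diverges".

1

E'(theta) = -9(theta - 5)(theta - 1), so E'(3) = 36.
Gradient descent moves in the -E' direction, i.e. theta is decreasing.
The nearest critical point in that direction is theta = 1, where E'' = 36 > 0 (a local minimum). The iterate converges there.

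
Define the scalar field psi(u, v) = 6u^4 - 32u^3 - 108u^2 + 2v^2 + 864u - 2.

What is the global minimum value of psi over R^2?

psi(u,v) separates as P(u) + Q(v) − 2, so its minimum is min P + min Q − 2.
P'(u) = 24(u - 4)(u - 3)(u + 3) vanishes at u ∈ {-3, 3, 4}; Q'(v) = 4v vanishes at v ∈ {0}.
Local minima of P (where P''>0): P(-3)=-2214, P(4)=1216. Local minima of Q: Q(0)=0.
So the global minimum of psi is P(-3) + Q(0) − 2 = -2214 + 0 − 2 = -2216, attained at (-3, 0).

-2216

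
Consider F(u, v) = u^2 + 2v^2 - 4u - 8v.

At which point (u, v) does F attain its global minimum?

F(u,v) separates as P(u) + Q(v), so its minimum is min P + min Q.
P'(u) = 2u - 4 vanishes at u ∈ {2}; Q'(v) = 4v - 8 vanishes at v ∈ {2}.
Local minima of P (where P''>0): P(2)=-4. Local minima of Q: Q(2)=-8.
So the global minimum of F is P(2) + Q(2) = -4 − 8 = -12, attained at (2, 2).

(2, 2)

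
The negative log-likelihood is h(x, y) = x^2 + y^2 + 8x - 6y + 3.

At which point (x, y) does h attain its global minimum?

(-4, 3)

h(x,y) separates as P(x) + Q(y) + 3, so its minimum is min P + min Q + 3.
P'(x) = 2x + 8 vanishes at x ∈ {-4}; Q'(y) = 2y - 6 vanishes at y ∈ {3}.
Local minima of P (where P''>0): P(-4)=-16. Local minima of Q: Q(3)=-9.
So the global minimum of h is P(-4) + Q(3) + 3 = -16 − 9 + 3 = -22, attained at (-4, 3).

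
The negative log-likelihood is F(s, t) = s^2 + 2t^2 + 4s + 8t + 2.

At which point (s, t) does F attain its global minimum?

F(s,t) separates as P(s) + Q(t) + 2, so its minimum is min P + min Q + 2.
P'(s) = 2s + 4 vanishes at s ∈ {-2}; Q'(t) = 4(t + 2) vanishes at t ∈ {-2}.
Local minima of P (where P''>0): P(-2)=-4. Local minima of Q: Q(-2)=-8.
So the global minimum of F is P(-2) + Q(-2) + 2 = -4 − 8 + 2 = -10, attained at (-2, -2).

(-2, -2)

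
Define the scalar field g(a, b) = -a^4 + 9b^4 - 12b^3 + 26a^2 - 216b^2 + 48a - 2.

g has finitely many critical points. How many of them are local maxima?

g separates as a function of a plus a function of b, so ∇g=0 decouples.
∂g/∂a = -4(a - 4)(a + 1)(a + 3) = 0 at a ∈ {-3, -1, 4}; ∂g/∂b = 36b(b - 4)(b + 3) = 0 at b ∈ {-3, 0, 4}.
The Hessian is diagonal: diag(g_aa, g_bb). Second derivatives: g_aa(-3)=-56, g_aa(-1)=40, g_aa(4)=-140; g_bb(-3)=756, g_bb(0)=-432, g_bb(4)=1008.
Local maxima occur where both diagonal entries negative: (-3, 0), (4, 0). Count: 2.

2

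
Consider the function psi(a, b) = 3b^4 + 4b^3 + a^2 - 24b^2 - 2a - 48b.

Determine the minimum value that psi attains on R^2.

psi(a,b) separates as P(a) + Q(b), so its minimum is min P + min Q.
P'(a) = 2a - 2 vanishes at a ∈ {1}; Q'(b) = 12(b - 2)(b + 1)(b + 2) vanishes at b ∈ {-2, -1, 2}.
Local minima of P (where P''>0): P(1)=-1. Local minima of Q: Q(-2)=16, Q(2)=-112.
So the global minimum of psi is P(1) + Q(2) = -1 − 112 = -113, attained at (1, 2).

-113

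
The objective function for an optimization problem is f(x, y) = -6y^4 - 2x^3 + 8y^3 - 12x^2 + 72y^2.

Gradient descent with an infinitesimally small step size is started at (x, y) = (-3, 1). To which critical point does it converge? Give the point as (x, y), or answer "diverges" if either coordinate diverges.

f is separable, so gradient descent decouples: x follows -∂f/∂x, y follows -∂f/∂y.
∂f/∂x = -6x(x + 4); at x=-3 this is 18, so x decreases.
∂f/∂y = -24y(y - 3)(y + 2); at y=1 this is 144, so y decreases.
x converges to its nearest critical value -4 (a local min of the x-part); y converges to 0. The iterate converges to (-4, 0).

(-4, 0)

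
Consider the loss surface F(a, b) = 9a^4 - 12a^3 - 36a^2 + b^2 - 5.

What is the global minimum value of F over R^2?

F(a,b) separates as P(a) + Q(b) − 5, so its minimum is min P + min Q − 5.
P'(a) = 36a(a - 2)(a + 1) vanishes at a ∈ {-1, 0, 2}; Q'(b) = 2b vanishes at b ∈ {0}.
Local minima of P (where P''>0): P(-1)=-15, P(2)=-96. Local minima of Q: Q(0)=0.
So the global minimum of F is P(2) + Q(0) − 5 = -96 + 0 − 5 = -101, attained at (2, 0).

-101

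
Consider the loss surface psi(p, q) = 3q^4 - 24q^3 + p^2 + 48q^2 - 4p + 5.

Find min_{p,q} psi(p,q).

psi(p,q) separates as A(p) + B(q) + 5, so its minimum is min A + min B + 5.
A'(p) = 2p - 4 vanishes at p ∈ {2}; B'(q) = 12q(q - 4)(q - 2) vanishes at q ∈ {0, 2, 4}.
Local minima of A (where A''>0): A(2)=-4. Local minima of B: B(0)=0, B(4)=0.
So the global minimum of psi is A(2) + B(0) + 5 = -4 + 0 + 5 = 1, attained at (2, 0).

1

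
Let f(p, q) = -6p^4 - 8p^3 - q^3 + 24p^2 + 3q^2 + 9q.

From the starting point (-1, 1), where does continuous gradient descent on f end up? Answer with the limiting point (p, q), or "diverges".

(0, -1)

f is separable, so gradient descent decouples: p follows -∂f/∂p, q follows -∂f/∂q.
∂f/∂p = -24p(p - 1)(p + 2); at p=-1 this is -48, so p increases.
∂f/∂q = -3(q - 3)(q + 1); at q=1 this is 12, so q decreases.
p converges to its nearest critical value 0 (a local min of the p-part); q converges to -1. The iterate converges to (0, -1).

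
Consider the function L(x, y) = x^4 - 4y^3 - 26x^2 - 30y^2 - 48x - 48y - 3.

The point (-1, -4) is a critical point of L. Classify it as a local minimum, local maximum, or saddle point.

The mixed partial ∂²L/∂x∂y is 0, so the Hessian at any point is diag(L_xx, L_yy) = diag(4(3x^2 - 13), -12(2y + 5)).
At (-1, -4): H = diag(-40, 36).
The eigenvalues have opposite signs, so H is indefinite: a saddle point.

saddle point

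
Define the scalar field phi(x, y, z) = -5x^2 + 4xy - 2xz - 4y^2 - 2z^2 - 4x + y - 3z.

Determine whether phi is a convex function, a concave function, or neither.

concave

phi is quadratic, so its Hessian is the constant matrix H = [[-10, 4, -2], [4, -8, 0], [-2, 0, -4]].
Leading principal minors: -10, 64, -224.
Signs alternate −, +, − ⇒ H ≺ 0 ⇒ concave.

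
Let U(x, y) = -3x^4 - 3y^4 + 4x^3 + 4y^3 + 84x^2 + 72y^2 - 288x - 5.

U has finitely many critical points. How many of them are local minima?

U separates as a function of x plus a function of y, so ∇U=0 decouples.
∂U/∂x = -12(x - 3)(x - 2)(x + 4) = 0 at x ∈ {-4, 2, 3}; ∂U/∂y = -12y(y - 4)(y + 3) = 0 at y ∈ {-3, 0, 4}.
The Hessian is diagonal: diag(U_xx, U_yy). Second derivatives: U_xx(-4)=-504, U_xx(2)=72, U_xx(3)=-84; U_yy(-3)=-252, U_yy(0)=144, U_yy(4)=-336.
Local minima occur where both diagonal entries positive: (2, 0). Count: 1.

1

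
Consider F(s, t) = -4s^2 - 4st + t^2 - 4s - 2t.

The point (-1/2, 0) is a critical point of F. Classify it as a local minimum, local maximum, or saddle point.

The Hessian of F is constant: H = [[-8, -4], [-4, 2]].
det(H) = (-8)·2 − (-4)² = -32.
Since det(H) < 0, H is indefinite and the critical point is a saddle point.

saddle point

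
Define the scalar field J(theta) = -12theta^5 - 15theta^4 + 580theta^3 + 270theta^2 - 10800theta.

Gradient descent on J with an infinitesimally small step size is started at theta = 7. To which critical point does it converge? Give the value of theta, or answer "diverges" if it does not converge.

J'(theta) = -60(theta - 4)(theta - 3)(theta + 3)(theta + 5), so J'(7) = -86400.
Gradient descent moves in the -J' direction, i.e. theta is increasing.
There is no critical point above theta=7, and J' keeps the same sign, so the iterate runs off to +∞.

diverges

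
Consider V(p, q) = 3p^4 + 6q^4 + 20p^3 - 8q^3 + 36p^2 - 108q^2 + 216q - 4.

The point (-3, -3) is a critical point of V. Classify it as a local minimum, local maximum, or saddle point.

local minimum

The mixed partial ∂²V/∂p∂q is 0, so the Hessian at any point is diag(V_pp, V_qq) = diag(12(3p^2 + 10p + 6), 24(3q^2 - 2q - 9)).
At (-3, -3): H = diag(36, 576).
Both eigenvalues are positive, so H is positive definite: a local minimum.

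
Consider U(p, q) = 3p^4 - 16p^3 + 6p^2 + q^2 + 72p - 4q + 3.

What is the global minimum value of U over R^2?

U(p,q) separates as A(p) + B(q) + 3, so its minimum is min A + min B + 3.
A'(p) = 12(p - 3)(p - 2)(p + 1) vanishes at p ∈ {-1, 2, 3}; B'(q) = 2q - 4 vanishes at q ∈ {2}.
Local minima of A (where A''>0): A(-1)=-47, A(3)=81. Local minima of B: B(2)=-4.
So the global minimum of U is A(-1) + B(2) + 3 = -47 − 4 + 3 = -48, attained at (-1, 2).

-48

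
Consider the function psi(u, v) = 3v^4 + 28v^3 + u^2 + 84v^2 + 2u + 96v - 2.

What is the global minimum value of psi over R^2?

psi(u,v) separates as P(u) + Q(v) − 2, so its minimum is min P + min Q − 2.
P'(u) = 2u + 2 vanishes at u ∈ {-1}; Q'(v) = 12(v + 1)(v + 2)(v + 4) vanishes at v ∈ {-4, -2, -1}.
Local minima of P (where P''>0): P(-1)=-1. Local minima of Q: Q(-4)=-64, Q(-1)=-37.
So the global minimum of psi is P(-1) + Q(-4) − 2 = -1 − 64 − 2 = -67, attained at (-1, -4).

-67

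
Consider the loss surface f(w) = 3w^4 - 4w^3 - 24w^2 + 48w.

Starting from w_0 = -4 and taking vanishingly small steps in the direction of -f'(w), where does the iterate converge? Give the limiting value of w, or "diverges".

-2

f'(w) = 12(w - 2)(w - 1)(w + 2), so f'(-4) = -720.
Gradient descent moves in the -f' direction, i.e. w is increasing.
The nearest critical point in that direction is w = -2, where f'' = 144 > 0 (a local minimum). The iterate converges there.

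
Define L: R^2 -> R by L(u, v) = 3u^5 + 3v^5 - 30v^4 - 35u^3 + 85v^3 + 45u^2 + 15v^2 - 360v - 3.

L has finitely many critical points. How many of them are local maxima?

4

L separates as a function of u plus a function of v, so ∇L=0 decouples.
∂L/∂u = 15u(u - 2)(u - 1)(u + 3) = 0 at u ∈ {-3, 0, 1, 2}; ∂L/∂v = 15(v - 4)(v - 3)(v - 2)(v + 1) = 0 at v ∈ {-1, 2, 3, 4}.
The Hessian is diagonal: diag(L_uu, L_vv). Second derivatives: L_uu(-3)=-900, L_uu(0)=90, L_uu(1)=-60, L_uu(2)=150; L_vv(-1)=-900, L_vv(2)=90, L_vv(3)=-60, L_vv(4)=150.
Local maxima occur where both diagonal entries negative: (-3, -1), (-3, 3), (1, -1), (1, 3). Count: 4.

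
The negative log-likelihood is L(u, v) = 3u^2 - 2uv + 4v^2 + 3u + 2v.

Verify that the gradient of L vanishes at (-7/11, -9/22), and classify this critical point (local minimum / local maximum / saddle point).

∇L = (6u - 2v + 3, -2u + 8v + 2); substituting (-7/11, -9/22) gives ∇L = (0, 0), so (-7/11, -9/22) is indeed a critical point.
The Hessian of L is constant: H = [[6, -2], [-2, 8]].
det(H) = 6·8 − (-2)² = 44.
det(H) > 0 and tr(H) = 14 > 0, so H is positive definite and the point is a local minimum.

local minimum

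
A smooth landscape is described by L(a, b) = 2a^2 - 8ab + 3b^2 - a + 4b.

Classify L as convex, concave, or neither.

neither

L is quadratic, so its Hessian is the constant matrix H = [[4, -8], [-8, 6]].
det(H) = -40, tr(H) = 10.
det(H) < 0, so H is indefinite: neither convex nor concave.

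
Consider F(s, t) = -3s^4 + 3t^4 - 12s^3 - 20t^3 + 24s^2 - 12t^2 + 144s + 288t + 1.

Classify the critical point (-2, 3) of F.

The mixed partial ∂²F/∂s∂t is 0, so the Hessian at any point is diag(F_ss, F_tt) = diag(12(-3s^2 - 6s + 4), 12(3t^2 - 10t - 2)).
At (-2, 3): H = diag(48, -60).
The eigenvalues have opposite signs, so H is indefinite: a saddle point.

saddle point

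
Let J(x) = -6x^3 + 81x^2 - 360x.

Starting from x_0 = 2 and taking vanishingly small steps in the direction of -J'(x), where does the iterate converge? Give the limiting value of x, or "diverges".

4

J'(x) = -18(x - 5)(x - 4), so J'(2) = -108.
Gradient descent moves in the -J' direction, i.e. x is increasing.
The nearest critical point in that direction is x = 4, where J'' = 18 > 0 (a local minimum). The iterate converges there.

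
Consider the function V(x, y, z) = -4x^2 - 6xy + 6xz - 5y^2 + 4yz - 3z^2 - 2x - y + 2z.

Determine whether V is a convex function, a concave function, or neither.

concave

V is quadratic, so its Hessian is the constant matrix H = [[-8, -6, 6], [-6, -10, 4], [6, 4, -6]].
Leading principal minors: -8, 44, -64.
Signs alternate −, +, − ⇒ H ≺ 0 ⇒ concave.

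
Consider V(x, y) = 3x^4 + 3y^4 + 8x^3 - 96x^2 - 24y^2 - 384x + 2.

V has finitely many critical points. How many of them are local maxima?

V separates as a function of x plus a function of y, so ∇V=0 decouples.
∂V/∂x = 12(x - 4)(x + 2)(x + 4) = 0 at x ∈ {-4, -2, 4}; ∂V/∂y = 12y(y - 2)(y + 2) = 0 at y ∈ {-2, 0, 2}.
The Hessian is diagonal: diag(V_xx, V_yy). Second derivatives: V_xx(-4)=192, V_xx(-2)=-144, V_xx(4)=576; V_yy(-2)=96, V_yy(0)=-48, V_yy(2)=96.
Local maxima occur where both diagonal entries negative: (-2, 0). Count: 1.

1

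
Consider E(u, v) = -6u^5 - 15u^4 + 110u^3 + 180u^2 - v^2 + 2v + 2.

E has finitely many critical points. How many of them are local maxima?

2

E separates as a function of u plus a function of v, so ∇E=0 decouples.
∂E/∂u = -30u(u - 3)(u + 1)(u + 4) = 0 at u ∈ {-4, -1, 0, 3}; ∂E/∂v = -2(v - 1) = 0 at v ∈ {1}.
The Hessian is diagonal: diag(E_uu, E_vv). Second derivatives: E_uu(-4)=2520, E_uu(-1)=-360, E_uu(0)=360, E_uu(3)=-2520; E_vv(1)=-2.
Local maxima occur where both diagonal entries negative: (-1, 1), (3, 1). Count: 2.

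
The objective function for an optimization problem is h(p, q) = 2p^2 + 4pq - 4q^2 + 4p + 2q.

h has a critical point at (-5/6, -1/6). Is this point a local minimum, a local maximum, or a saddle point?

saddle point

The Hessian of h is constant: H = [[4, 4], [4, -8]].
det(H) = 4·(-8) − 4² = -48.
Since det(H) < 0, H is indefinite and the critical point is a saddle point.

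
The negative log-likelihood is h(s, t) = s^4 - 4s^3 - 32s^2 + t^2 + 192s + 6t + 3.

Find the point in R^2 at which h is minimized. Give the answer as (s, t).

h(s,t) separates as P(s) + Q(t) + 3, so its minimum is min P + min Q + 3.
P'(s) = 4(s - 4)(s - 3)(s + 4) vanishes at s ∈ {-4, 3, 4}; Q'(t) = 2(t + 3) vanishes at t ∈ {-3}.
Local minima of P (where P''>0): P(-4)=-768, P(4)=256. Local minima of Q: Q(-3)=-9.
So the global minimum of h is P(-4) + Q(-3) + 3 = -768 − 9 + 3 = -774, attained at (-4, -3).

(-4, -3)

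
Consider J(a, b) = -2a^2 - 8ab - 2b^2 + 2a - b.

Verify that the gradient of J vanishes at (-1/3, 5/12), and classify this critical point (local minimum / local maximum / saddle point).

saddle point

∇J = (-4a - 8b + 2, -8a - 4b - 1); substituting (-1/3, 5/12) gives ∇J = (0, 0), so (-1/3, 5/12) is indeed a critical point.
The Hessian of J is constant: H = [[-4, -8], [-8, -4]].
det(H) = (-4)·(-4) − (-8)² = -48.
Since det(H) < 0, H is indefinite and the critical point is a saddle point.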